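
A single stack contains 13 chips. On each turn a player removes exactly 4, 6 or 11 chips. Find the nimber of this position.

3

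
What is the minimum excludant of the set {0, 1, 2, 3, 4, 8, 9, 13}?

5

The values 0, 1, 2, 3, 4 are all present; 5 is the first non-negative integer missing from the set.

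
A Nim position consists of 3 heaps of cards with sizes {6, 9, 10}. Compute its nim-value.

5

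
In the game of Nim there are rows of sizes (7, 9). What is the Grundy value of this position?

14

Compute the nim-sum pairwise:
7 XOR 9 = 14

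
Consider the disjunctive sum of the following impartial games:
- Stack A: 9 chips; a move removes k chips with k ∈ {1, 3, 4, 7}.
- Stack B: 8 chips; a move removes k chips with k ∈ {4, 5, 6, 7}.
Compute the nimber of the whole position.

Grundy values for stack A (subtraction set {1, 3, 4, 7}):
g(0) = mex{} = 0
g(1) = mex{0} = 1
g(2) = mex{1} = 0
g(3) = mex{0} = 1
g(4) = mex{0,1} = 2
g(5) = mex{0,1,2} = 3
g(6) = mex{0,1,3} = 2
g(7) = mex{0,1,2} = 3
g(8) = mex{1,2,3} = 0
g(9) = mex{0,2,3} = 1
So g(9) = 1.
For stack B, compute g(0), g(1), … with moves {4, 5, 6, 7}:
g(0) = mex{} = 0
g(1) = mex{} = 0
g(2) = mex{} = 0
g(3) = mex{} = 0
g(4) = mex{0} = 1
g(5) = mex{0} = 1
g(6) = mex{0} = 1
g(7) = mex{0} = 1
g(8) = mex{0,1} = 2
So g(8) = 2.
By the Sprague-Grundy theorem, the Grundy value of a sum of independent games is the XOR of the component values.
Combined value = 1 ⊕ 2 = 3.

3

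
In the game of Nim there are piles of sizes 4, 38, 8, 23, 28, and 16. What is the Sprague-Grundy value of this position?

Nim-sum: 4 XOR 38 XOR 8 XOR 23 XOR 28 XOR 16 = 49.

49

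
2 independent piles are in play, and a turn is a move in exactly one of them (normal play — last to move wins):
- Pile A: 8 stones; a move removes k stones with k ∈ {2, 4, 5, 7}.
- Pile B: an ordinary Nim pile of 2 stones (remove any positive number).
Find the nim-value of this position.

For pile A, compute g(0), g(1), … with moves {2, 4, 5, 7}:
g(0) = mex{} = 0
g(1) = mex{} = 0
g(2) = mex{0} = 1
g(3) = mex{0} = 1
g(4) = mex{0,1} = 2
g(5) = mex{0,1} = 2
g(6) = mex{0,1,2} = 3
g(7) = mex{0,1,2} = 3
g(8) = mex{0,1,2,3} = 4
So g(8) = 4.
Pile B is a plain Nim pile of size 2, so its Grundy value is 2.
The value of a disjunctive sum is the nim-sum of the parts.
Combined value = 4 XOR 2 = 6.

6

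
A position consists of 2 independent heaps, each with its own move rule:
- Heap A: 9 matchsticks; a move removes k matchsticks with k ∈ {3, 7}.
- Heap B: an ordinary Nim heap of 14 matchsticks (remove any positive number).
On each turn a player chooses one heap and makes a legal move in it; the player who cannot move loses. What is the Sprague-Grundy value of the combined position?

15

Grundy values for heap A (subtraction set {3, 7}):
g(0) = mex{} = 0
g(1) = mex{} = 0
g(2) = mex{} = 0
g(3) = mex{0} = 1
g(4) = mex{0} = 1
g(5) = mex{0} = 1
g(6) = mex{1} = 0
g(7) = mex{0,1} = 2
g(8) = mex{0,1} = 2
g(9) = mex{0} = 1
So g(9) = 1.
Heap B is a plain Nim heap of size 14, so its Grundy value is 14.
By the Sprague-Grundy theorem, the Grundy value of a sum of independent games is the XOR of the component values.
Combined value = 1 ⊕ 14 = 15.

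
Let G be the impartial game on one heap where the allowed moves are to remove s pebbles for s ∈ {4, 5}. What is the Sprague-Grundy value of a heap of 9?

Grundy values for subtraction set {4, 5}:
g(0) = mex{} = 0
g(1) = mex{} = 0
g(2) = mex{} = 0
g(3) = mex{} = 0
g(4) = mex{0} = 1
g(5) = mex{0} = 1
g(6) = mex{0} = 1
g(7) = mex{0} = 1
g(8) = mex{0,1} = 2
g(9) = mex{1} = 0
So g(9) = 0.

0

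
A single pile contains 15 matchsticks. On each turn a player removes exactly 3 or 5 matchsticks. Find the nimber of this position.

2

Grundy values for subtraction set {3, 5}:
k:     0  1  2  3  4  5  6  7  8  9 10 11 12 13 14 15
g(k):  0  0  0  1  1  1  2  2  0  0  0  1  1  1  2  2
So g(15) = 2.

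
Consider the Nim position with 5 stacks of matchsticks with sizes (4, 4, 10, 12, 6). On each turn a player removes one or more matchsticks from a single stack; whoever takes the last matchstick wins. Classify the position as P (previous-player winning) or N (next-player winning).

Compute the nim-sum pairwise:
4 ⊕ 4 = 0
0 ⊕ 10 = 10
10 ⊕ 12 = 6
6 ⊕ 6 = 0
The nim-sum is 0, so this is a P-position: the player to move is in a losing position under optimal play.

P-position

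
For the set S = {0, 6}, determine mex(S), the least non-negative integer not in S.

1

0 is in the set but 1 is not, so the mex is 1.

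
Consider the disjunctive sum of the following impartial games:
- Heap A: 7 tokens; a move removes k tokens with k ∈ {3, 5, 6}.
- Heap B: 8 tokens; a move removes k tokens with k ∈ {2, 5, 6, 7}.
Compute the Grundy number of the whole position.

0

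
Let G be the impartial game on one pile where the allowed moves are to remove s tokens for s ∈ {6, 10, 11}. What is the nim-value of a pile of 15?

2

Build the Grundy sequence with g(k) = mex{g(k−s) : s ∈ {6, 10, 11}, s ≤ k}:
k:     0  1  2  3  4  5  6  7  8  9 10 11 12 13 14 15
g(k):  0  0  0  0  0  0  1  1  1  1  1  1  2  2  2  2
So g(15) = 2.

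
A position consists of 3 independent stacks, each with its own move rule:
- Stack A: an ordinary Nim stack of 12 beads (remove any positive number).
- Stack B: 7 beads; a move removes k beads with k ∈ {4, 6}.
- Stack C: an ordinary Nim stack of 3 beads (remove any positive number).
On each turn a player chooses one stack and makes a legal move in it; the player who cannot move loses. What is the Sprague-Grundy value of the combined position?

14

Stack A is a plain Nim stack of size 12, so its Grundy value is 12.
Grundy values for stack B (subtraction set {4, 6}):
k:     0  1  2  3  4  5  6  7
g(k):  0  0  0  0  1  1  1  1
So g(7) = 1.
Stack C is a plain Nim stack of size 3, so its Grundy value is 3.
By the Sprague-Grundy theorem, the Grundy value of a sum of independent games is the XOR of the component values.
Combined value = 12 ⊕ 1 ⊕ 3 = 14.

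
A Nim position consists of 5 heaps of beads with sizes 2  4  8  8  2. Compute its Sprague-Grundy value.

4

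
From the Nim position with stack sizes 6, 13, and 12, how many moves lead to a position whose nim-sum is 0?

3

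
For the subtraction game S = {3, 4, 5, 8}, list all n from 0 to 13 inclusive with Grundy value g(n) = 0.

0, 1, 2, 11, 12, 13

Build the Grundy sequence with g(k) = mex{g(k−s) : s ∈ {3, 4, 5, 8}, s ≤ k}:
g(0) = mex{} = 0
g(1) = mex{} = 0
g(2) = mex{} = 0
g(3) = mex{0} = 1
g(4) = mex{0} = 1
g(5) = mex{0} = 1
g(6) = mex{0,1} = 2
g(7) = mex{0,1} = 2
g(8) = mex{0,1} = 2
g(9) = mex{0,1,2} = 3
g(10) = mex{0,1,2} = 3
g(11) = mex{1,2} = 0
g(12) = mex{1,2,3} = 0
g(13) = mex{1,2,3} = 0
The P-positions (g = 0) in 0..13 are 0, 1, 2, 11, 12, 13.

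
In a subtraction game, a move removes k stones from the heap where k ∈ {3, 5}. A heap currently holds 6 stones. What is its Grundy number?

Grundy values for subtraction set {3, 5}:
k:     0  1  2  3  4  5  6
g(k):  0  0  0  1  1  1  2
So g(6) = 2.

2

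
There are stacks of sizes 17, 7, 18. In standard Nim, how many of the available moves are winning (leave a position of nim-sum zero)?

Nim-sum: 17 ⊕ 7 ⊕ 18 = 4.
The overall nim-sum is X = 4. A stack of size p has a winning move iff p XOR X < p (reduce it to p XOR X).
  17: 17 XOR 4 = 21 ≥ 17 — no move.
  7: 7 XOR 4 = 3 < 7 — winning move (to 3).
  18: 18 XOR 4 = 22 ≥ 18 — no move.
That gives 1 winning move.

1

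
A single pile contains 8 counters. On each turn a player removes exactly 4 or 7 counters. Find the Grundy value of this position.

2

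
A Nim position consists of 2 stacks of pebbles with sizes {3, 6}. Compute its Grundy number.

5

Bitwise XOR of the heap sizes:
  011  (3)
  110  (6)
  ---
  101  (5)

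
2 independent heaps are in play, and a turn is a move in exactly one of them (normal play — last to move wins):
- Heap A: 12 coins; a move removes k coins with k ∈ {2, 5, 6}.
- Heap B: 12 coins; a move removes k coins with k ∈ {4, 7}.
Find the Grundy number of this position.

0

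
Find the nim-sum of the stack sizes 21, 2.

23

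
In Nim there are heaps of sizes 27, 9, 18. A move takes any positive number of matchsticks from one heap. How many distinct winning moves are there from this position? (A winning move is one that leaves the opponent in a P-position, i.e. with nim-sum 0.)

0

Compute the nim-sum pairwise:
27 ⊕ 9 = 18
18 ⊕ 18 = 0
The nim-sum is already 0, so every move leaves a nonzero nim-sum — there are no winning moves.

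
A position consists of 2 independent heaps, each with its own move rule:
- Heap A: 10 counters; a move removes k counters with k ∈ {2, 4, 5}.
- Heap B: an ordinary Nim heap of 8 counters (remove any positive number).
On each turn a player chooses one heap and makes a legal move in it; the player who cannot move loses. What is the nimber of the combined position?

Grundy values for heap A (subtraction set {2, 4, 5}):
g(0) = mex{} = 0
g(1) = mex{} = 0
g(2) = mex{0} = 1
g(3) = mex{0} = 1
g(4) = mex{0,1} = 2
g(5) = mex{0,1} = 2
g(6) = mex{0,1,2} = 3
g(7) = mex{1,2} = 0
g(8) = mex{1,2,3} = 0
g(9) = mex{0,2} = 1
g(10) = mex{0,2,3} = 1
So g(10) = 1.
Heap B is a plain Nim heap of size 8, so its Grundy value is 8.
The value of a disjunctive sum is the nim-sum of the parts.
Combined value = 1 ⊕ 8 = 9.

9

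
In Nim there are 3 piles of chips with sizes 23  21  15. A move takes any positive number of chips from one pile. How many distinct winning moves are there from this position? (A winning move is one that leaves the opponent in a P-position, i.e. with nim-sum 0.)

1

Compute the nim-sum pairwise:
23 ⊕ 21 = 2
2 ⊕ 15 = 13
The overall nim-sum is X = 13. A pile of size p has a winning move iff p XOR X < p (reduce it to p XOR X).
  23: 23 XOR 13 = 26 ≥ 23 — no move.
  21: 21 XOR 13 = 24 ≥ 21 — no move.
  15: 15 XOR 13 = 2 < 15 — winning move (to 2).
That gives 1 winning move.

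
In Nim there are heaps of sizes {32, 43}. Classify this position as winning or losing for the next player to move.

In binary:
  100000  (32)
  101011  (43)
  ------
  001011  (11)
The nim-sum is 11 ≠ 0, so this is an N-position: the player to move can win.

Winning position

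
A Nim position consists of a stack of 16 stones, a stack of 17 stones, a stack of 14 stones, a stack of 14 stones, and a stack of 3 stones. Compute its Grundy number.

Bitwise XOR of the heap sizes:
  10000  (16)
  10001  (17)
  01110  (14)
  01110  (14)
  00011  (3)
  -----
  00010  (2)

2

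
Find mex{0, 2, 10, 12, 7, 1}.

The values 0, 1, 2 are all present; 3 is the first non-negative integer missing from the set.

3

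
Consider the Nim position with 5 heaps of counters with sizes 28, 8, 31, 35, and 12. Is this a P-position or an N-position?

N-position

Nim-sum: 28 XOR 8 XOR 31 XOR 35 XOR 12 = 36.
The nim-sum is 36 ≠ 0, so this is an N-position: the player to move can win.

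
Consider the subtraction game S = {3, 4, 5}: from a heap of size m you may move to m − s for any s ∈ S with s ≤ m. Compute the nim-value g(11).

Build the Grundy sequence with g(k) = mex{g(k−s) : s ∈ {3, 4, 5}, s ≤ k}:
k:     0  1  2  3  4  5  6  7  8  9 10 11
g(k):  0  0  0  1  1  1  2  2  0  0  0  1
So g(11) = 1.

1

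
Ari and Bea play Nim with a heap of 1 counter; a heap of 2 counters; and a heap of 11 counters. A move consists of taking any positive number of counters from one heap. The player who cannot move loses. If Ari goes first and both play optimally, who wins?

In binary:
  0001  (1)
  0010  (2)
  1011  (11)
  ----
  1000  (8)
The nim-sum is 8 ≠ 0, so this is an N-position: the player to move can win; Ari has a winning move.

Ari wins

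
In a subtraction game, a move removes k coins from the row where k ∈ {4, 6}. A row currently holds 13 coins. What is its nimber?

0

Compute g(0), g(1), … for moves {4, 6}:
g(0) = mex{} = 0
g(1) = mex{} = 0
g(2) = mex{} = 0
g(3) = mex{} = 0
g(4) = mex{0} = 1
g(5) = mex{0} = 1
g(6) = mex{0} = 1
g(7) = mex{0} = 1
g(8) = mex{0,1} = 2
g(9) = mex{0,1} = 2
g(10) = mex{1} = 0
g(11) = mex{1} = 0
g(12) = mex{1,2} = 0
g(13) = mex{1,2} = 0
So g(13) = 0.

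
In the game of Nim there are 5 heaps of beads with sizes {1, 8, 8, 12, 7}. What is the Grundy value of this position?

10

Nim-sum: 1 ^ 8 ^ 8 ^ 12 ^ 7 = 10.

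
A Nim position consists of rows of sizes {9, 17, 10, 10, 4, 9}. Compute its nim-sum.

Compute the nim-sum pairwise:
9 XOR 17 = 24
24 XOR 10 = 18
18 XOR 10 = 24
24 XOR 4 = 28
28 XOR 9 = 21

21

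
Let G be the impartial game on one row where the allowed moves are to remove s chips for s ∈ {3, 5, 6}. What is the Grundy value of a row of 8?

Compute g(0), g(1), … for moves {3, 5, 6}:
k:     0  1  2  3  4  5  6  7  8
g(k):  0  0  0  1  1  1  2  2  2
So g(8) = 2.

2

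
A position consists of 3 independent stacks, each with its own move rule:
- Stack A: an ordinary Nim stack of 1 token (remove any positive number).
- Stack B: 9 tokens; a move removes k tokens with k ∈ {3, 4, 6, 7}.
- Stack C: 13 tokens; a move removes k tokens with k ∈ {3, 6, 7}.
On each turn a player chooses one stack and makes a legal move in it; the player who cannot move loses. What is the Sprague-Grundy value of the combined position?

3

Stack A is a plain Nim stack of size 1, so its Grundy value is 1.
Grundy values for stack B (subtraction set {3, 4, 6, 7}):
g(0) = mex{} = 0
g(1) = mex{} = 0
g(2) = mex{} = 0
g(3) = mex{0} = 1
g(4) = mex{0} = 1
g(5) = mex{0} = 1
g(6) = mex{0,1} = 2
g(7) = mex{0,1} = 2
g(8) = mex{0,1} = 2
g(9) = mex{0,1,2} = 3
So g(9) = 3.
Build the Grundy sequence for stack C with g(k) = mex{g(k−s) : s ∈ {3, 6, 7}, s ≤ k}:
g(0) = mex{} = 0
g(1) = mex{} = 0
g(2) = mex{} = 0
g(3) = mex{0} = 1
g(4) = mex{0} = 1
g(5) = mex{0} = 1
g(6) = mex{0,1} = 2
g(7) = mex{0,1} = 2
g(8) = mex{0,1} = 2
g(9) = mex{0,1,2} = 3
g(10) = mex{1,2} = 0
g(11) = mex{1,2} = 0
g(12) = mex{1,2,3} = 0
g(13) = mex{0,2} = 1
So g(13) = 1.
The value of a disjunctive sum is the nim-sum of the parts.
Combined value = 1 XOR 3 XOR 1 = 3.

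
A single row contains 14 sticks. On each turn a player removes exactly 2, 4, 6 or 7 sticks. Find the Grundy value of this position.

Compute g(0), g(1), … for moves {2, 4, 6, 7}:
k:     0  1  2  3  4  5  6  7  8  9 10 11 12 13 14
g(k):  0  0  1  1  2  2  3  3  4  0  0  1  1  2  2
So g(14) = 2.

2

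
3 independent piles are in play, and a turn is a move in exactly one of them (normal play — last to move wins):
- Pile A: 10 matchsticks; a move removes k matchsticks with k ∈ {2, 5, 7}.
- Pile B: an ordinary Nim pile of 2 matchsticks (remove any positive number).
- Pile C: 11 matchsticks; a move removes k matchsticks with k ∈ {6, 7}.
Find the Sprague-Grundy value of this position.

3

Grundy values for pile A (subtraction set {2, 5, 7}):
k:     0  1  2  3  4  5  6  7  8  9 10
g(k):  0  0  1  1  0  2  1  3  2  2  0
So g(10) = 0.
Pile B is a plain Nim pile of size 2, so its Grundy value is 2.
Grundy values for pile C (subtraction set {6, 7}):
k:     0  1  2  3  4  5  6  7  8  9 10 11
g(k):  0  0  0  0  0  0  1  1  1  1  1  1
So g(11) = 1.
The value of a disjunctive sum is the nim-sum of the parts.
Combined value = 0 ⊕ 2 ⊕ 1 = 3.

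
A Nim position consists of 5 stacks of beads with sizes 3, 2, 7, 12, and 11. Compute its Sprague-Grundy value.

1

Compute the nim-sum pairwise:
3 ⊕ 2 = 1
1 ⊕ 7 = 6
6 ⊕ 12 = 10
10 ⊕ 11 = 1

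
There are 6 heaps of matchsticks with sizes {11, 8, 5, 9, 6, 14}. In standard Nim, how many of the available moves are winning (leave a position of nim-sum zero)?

3

Compute the nim-sum pairwise:
11 XOR 8 = 3
3 XOR 5 = 6
6 XOR 9 = 15
15 XOR 6 = 9
9 XOR 14 = 7
The overall nim-sum is X = 7. A heap of size p has a winning move iff p XOR X < p (reduce it to p XOR X).
  11: 11 XOR 7 = 12 ≥ 11 — no move.
  8: 8 XOR 7 = 15 ≥ 8 — no move.
  5: 5 XOR 7 = 2 < 5 — winning move (to 2).
  9: 9 XOR 7 = 14 ≥ 9 — no move.
  6: 6 XOR 7 = 1 < 6 — winning move (to 1).
  14: 14 XOR 7 = 9 < 14 — winning move (to 9).
That gives 3 winning moves.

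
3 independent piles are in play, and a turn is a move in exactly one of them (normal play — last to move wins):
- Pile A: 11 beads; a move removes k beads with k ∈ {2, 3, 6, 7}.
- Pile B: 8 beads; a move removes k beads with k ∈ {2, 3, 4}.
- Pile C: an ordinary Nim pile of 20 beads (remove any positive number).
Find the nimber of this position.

20

Build the Grundy sequence for pile A with g(k) = mex{g(k−s) : s ∈ {2, 3, 6, 7}, s ≤ k}:
k:     0  1  2  3  4  5  6  7  8  9 10 11
g(k):  0  0  1  1  2  0  3  1  2  0  0  1
So g(11) = 1.
For pile B, compute g(0), g(1), … with moves {2, 3, 4}:
g(0) = mex{} = 0
g(1) = mex{} = 0
g(2) = mex{0} = 1
g(3) = mex{0} = 1
g(4) = mex{0,1} = 2
g(5) = mex{0,1} = 2
g(6) = mex{1,2} = 0
g(7) = mex{1,2} = 0
g(8) = mex{0,2} = 1
So g(8) = 1.
Pile C is a plain Nim pile of size 20, so its Grundy value is 20.
By the Sprague-Grundy theorem, the Grundy value of a sum of independent games is the XOR of the component values.
Combined value = 1 XOR 1 XOR 20 = 20.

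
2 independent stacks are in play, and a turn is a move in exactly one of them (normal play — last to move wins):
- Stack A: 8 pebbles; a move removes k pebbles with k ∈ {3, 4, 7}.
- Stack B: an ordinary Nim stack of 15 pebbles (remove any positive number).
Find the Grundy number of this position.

13

Build the Grundy sequence for stack A with g(k) = mex{g(k−s) : s ∈ {3, 4, 7}, s ≤ k}:
g(0) = mex{} = 0
g(1) = mex{} = 0
g(2) = mex{} = 0
g(3) = mex{0} = 1
g(4) = mex{0} = 1
g(5) = mex{0} = 1
g(6) = mex{0,1} = 2
g(7) = mex{0,1} = 2
g(8) = mex{0,1} = 2
So g(8) = 2.
Stack B is a plain Nim stack of size 15, so its Grundy value is 15.
By the Sprague-Grundy theorem, the Grundy value of a sum of independent games is the XOR of the component values.
Combined value = 2 XOR 15 = 13.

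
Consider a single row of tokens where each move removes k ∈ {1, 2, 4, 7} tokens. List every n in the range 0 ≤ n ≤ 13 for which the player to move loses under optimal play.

0, 3, 6, 9, 12

Grundy values for subtraction set {1, 2, 4, 7}:
k:     0  1  2  3  4  5  6  7  8  9 10 11 12 13
g(k):  0  1  2  0  1  2  0  1  2  0  1  2  0  1
The P-positions (g = 0) in 0..13 are 0, 3, 6, 9, 12.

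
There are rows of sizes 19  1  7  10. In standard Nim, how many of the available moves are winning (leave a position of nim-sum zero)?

1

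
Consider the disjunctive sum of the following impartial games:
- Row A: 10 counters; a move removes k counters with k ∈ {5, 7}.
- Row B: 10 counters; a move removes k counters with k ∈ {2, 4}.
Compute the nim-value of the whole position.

0

For row A, compute g(0), g(1), … with moves {5, 7}:
k:     0  1  2  3  4  5  6  7  8  9 10
g(k):  0  0  0  0  0  1  1  1  1  1  2
So g(10) = 2.
Build the Grundy sequence for row B with g(k) = mex{g(k−s) : s ∈ {2, 4}, s ≤ k}:
g(0) = mex{} = 0
g(1) = mex{} = 0
g(2) = mex{0} = 1
g(3) = mex{0} = 1
g(4) = mex{0,1} = 2
g(5) = mex{0,1} = 2
g(6) = mex{1,2} = 0
g(7) = mex{1,2} = 0
g(8) = mex{0,2} = 1
g(9) = mex{0,2} = 1
g(10) = mex{0,1} = 2
So g(10) = 2.
The value of a disjunctive sum is the nim-sum of the parts.
Combined value = 2 ⊕ 2 = 0.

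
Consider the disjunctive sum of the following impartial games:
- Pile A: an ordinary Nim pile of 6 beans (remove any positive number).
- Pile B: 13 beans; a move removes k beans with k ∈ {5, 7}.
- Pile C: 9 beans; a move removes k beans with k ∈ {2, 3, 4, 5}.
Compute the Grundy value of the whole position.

Pile A is a plain Nim pile of size 6, so its Grundy value is 6.
Grundy values for pile B (subtraction set {5, 7}):
k:     0  1  2  3  4  5  6  7  8  9 10 11 12 13
g(k):  0  0  0  0  0  1  1  1  1  1  2  2  0  0
So g(13) = 0.
Grundy values for pile C (subtraction set {2, 3, 4, 5}):
k:     0  1  2  3  4  5  6  7  8  9
g(k):  0  0  1  1  2  2  3  0  0  1
So g(9) = 1.
The value of a disjunctive sum is the nim-sum of the parts.
Combined value = 6 XOR 0 XOR 1 = 7.

7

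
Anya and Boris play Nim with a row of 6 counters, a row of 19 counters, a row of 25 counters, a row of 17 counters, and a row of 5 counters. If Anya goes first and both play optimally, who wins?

Nim-sum: 6 XOR 19 XOR 25 XOR 17 XOR 5 = 24.
The nim-sum is 24 ≠ 0, so this is an N-position: the player to move can win; Anya has a winning move.

Anya wins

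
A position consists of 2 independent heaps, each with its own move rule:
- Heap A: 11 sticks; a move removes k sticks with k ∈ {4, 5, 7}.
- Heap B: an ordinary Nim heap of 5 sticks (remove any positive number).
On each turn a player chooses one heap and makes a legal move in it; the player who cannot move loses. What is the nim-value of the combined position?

5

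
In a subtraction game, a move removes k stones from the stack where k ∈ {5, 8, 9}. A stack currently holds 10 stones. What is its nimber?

2

Build the Grundy sequence with g(k) = mex{g(k−s) : s ∈ {5, 8, 9}, s ≤ k}:
k:     0  1  2  3  4  5  6  7  8  9 10
g(k):  0  0  0  0  0  1  1  1  1  1  2
So g(10) = 2.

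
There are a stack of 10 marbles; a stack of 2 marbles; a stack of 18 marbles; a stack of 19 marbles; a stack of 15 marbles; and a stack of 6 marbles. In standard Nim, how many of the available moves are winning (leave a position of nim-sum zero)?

0

Compute the nim-sum pairwise:
10 XOR 2 = 8
8 XOR 18 = 26
26 XOR 19 = 9
9 XOR 15 = 6
6 XOR 6 = 0
The nim-sum is already 0, so every move leaves a nonzero nim-sum — there are no winning moves.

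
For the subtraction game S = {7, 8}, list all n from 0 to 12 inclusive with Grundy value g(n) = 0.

0, 1, 2, 3, 4, 5, 6

Build the Grundy sequence with g(k) = mex{g(k−s) : s ∈ {7, 8}, s ≤ k}:
g(0) = mex{} = 0
g(1) = mex{} = 0
g(2) = mex{} = 0
g(3) = mex{} = 0
g(4) = mex{} = 0
g(5) = mex{} = 0
g(6) = mex{} = 0
g(7) = mex{0} = 1
g(8) = mex{0} = 1
g(9) = mex{0} = 1
g(10) = mex{0} = 1
g(11) = mex{0} = 1
g(12) = mex{0} = 1
The P-positions (g = 0) in 0..12 are 0, 1, 2, 3, 4, 5, 6.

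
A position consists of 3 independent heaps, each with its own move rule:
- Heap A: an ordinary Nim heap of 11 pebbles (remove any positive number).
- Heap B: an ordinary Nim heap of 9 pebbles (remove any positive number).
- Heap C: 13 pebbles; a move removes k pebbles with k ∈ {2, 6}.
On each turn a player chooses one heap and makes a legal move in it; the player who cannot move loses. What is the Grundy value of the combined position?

2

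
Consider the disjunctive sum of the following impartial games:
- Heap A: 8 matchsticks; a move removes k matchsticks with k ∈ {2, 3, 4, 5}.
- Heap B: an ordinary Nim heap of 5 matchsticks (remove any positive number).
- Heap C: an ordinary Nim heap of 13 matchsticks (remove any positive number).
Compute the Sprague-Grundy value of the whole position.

8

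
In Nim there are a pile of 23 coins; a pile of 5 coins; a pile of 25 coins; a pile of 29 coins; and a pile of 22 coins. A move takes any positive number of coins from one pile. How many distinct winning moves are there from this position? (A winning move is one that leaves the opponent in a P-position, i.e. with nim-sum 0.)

Nim-sum: 23 ^ 5 ^ 25 ^ 29 ^ 22 = 0.
The nim-sum is already 0, so every move leaves a nonzero nim-sum — there are no winning moves.

0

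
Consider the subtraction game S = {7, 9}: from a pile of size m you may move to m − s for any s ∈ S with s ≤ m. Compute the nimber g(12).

1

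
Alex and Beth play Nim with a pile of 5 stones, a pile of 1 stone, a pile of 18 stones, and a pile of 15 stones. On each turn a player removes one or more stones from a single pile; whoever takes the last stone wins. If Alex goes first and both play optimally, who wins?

Alex wins

Nim-sum: 5 ⊕ 1 ⊕ 18 ⊕ 15 = 25.
The nim-sum is 25 ≠ 0, so this is an N-position: the player to move can win; Alex has a winning move.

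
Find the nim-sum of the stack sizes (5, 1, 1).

5

Compute the nim-sum pairwise:
5 ⊕ 1 = 4
4 ⊕ 1 = 5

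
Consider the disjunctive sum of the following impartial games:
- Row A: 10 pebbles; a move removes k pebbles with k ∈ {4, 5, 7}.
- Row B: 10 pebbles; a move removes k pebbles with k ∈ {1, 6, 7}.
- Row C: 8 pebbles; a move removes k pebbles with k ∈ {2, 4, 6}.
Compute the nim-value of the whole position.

0

Grundy values for row A (subtraction set {4, 5, 7}):
k:     0  1  2  3  4  5  6  7  8  9 10
g(k):  0  0  0  0  1  1  1  1  2  2  2
So g(10) = 2.
For row B, compute g(0), g(1), … with moves {1, 6, 7}:
k:     0  1  2  3  4  5  6  7  8  9 10
g(k):  0  1  0  1  0  1  2  3  2  3  2
So g(10) = 2.
Grundy values for row C (subtraction set {2, 4, 6}):
g(0) = mex{} = 0
g(1) = mex{} = 0
g(2) = mex{0} = 1
g(3) = mex{0} = 1
g(4) = mex{0,1} = 2
g(5) = mex{0,1} = 2
g(6) = mex{0,1,2} = 3
g(7) = mex{0,1,2} = 3
g(8) = mex{1,2,3} = 0
So g(8) = 0.
By the Sprague-Grundy theorem, the Grundy value of a sum of independent games is the XOR of the component values.
Combined value = 2 XOR 2 XOR 0 = 0.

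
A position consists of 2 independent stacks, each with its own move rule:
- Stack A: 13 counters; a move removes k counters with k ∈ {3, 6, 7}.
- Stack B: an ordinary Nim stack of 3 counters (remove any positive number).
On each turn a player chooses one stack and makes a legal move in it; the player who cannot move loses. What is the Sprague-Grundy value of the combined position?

Grundy values for stack A (subtraction set {3, 6, 7}):
g(0) = mex{} = 0
g(1) = mex{} = 0
g(2) = mex{} = 0
g(3) = mex{0} = 1
g(4) = mex{0} = 1
g(5) = mex{0} = 1
g(6) = mex{0,1} = 2
g(7) = mex{0,1} = 2
g(8) = mex{0,1} = 2
g(9) = mex{0,1,2} = 3
g(10) = mex{1,2} = 0
g(11) = mex{1,2} = 0
g(12) = mex{1,2,3} = 0
g(13) = mex{0,2} = 1
So g(13) = 1.
Stack B is a plain Nim stack of size 3, so its Grundy value is 3.
By the Sprague-Grundy theorem, the Grundy value of a sum of independent games is the XOR of the component values.
Combined value = 1 XOR 3 = 2.

2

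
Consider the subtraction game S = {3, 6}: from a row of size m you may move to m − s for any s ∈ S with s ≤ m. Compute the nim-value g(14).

1

Grundy values for subtraction set {3, 6}:
k:     0  1  2  3  4  5  6  7  8  9 10 11 12 13 14
g(k):  0  0  0  1  1  1  2  2  2  0  0  0  1  1  1
So g(14) = 1.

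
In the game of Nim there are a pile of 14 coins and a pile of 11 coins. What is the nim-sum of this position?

Nim-sum: 14 ^ 11 = 5.

5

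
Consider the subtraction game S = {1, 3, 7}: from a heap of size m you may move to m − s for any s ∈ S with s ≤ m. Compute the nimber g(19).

Grundy values for subtraction set {1, 3, 7}:
k:     0  1  2  3  4  5  6  7  8  9 10 11 12 13 14 15 16 17 18 19
g(k):  0  1  0  1  0  1  0  1  0  1  0  1  0  1  0  1  0  1  0  1
So g(19) = 1.

1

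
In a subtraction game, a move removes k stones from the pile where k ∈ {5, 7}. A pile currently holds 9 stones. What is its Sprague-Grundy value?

1

Grundy values for subtraction set {5, 7}:
k:     0  1  2  3  4  5  6  7  8  9
g(k):  0  0  0  0  0  1  1  1  1  1
So g(9) = 1.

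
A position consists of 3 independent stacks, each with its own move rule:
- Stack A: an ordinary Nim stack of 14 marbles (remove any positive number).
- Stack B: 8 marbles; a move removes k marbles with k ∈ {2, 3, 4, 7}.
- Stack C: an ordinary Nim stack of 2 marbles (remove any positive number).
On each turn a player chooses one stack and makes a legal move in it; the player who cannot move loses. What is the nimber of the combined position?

Stack A is a plain Nim stack of size 14, so its Grundy value is 14.
Build the Grundy sequence for stack B with g(k) = mex{g(k−s) : s ∈ {2, 3, 4, 7}, s ≤ k}:
g(0) = mex{} = 0
g(1) = mex{} = 0
g(2) = mex{0} = 1
g(3) = mex{0} = 1
g(4) = mex{0,1} = 2
g(5) = mex{0,1} = 2
g(6) = mex{1,2} = 0
g(7) = mex{0,1,2} = 3
g(8) = mex{0,2} = 1
So g(8) = 1.
Stack C is a plain Nim stack of size 2, so its Grundy value is 2.
The value of a disjunctive sum is the nim-sum of the parts.
Combined value = 14 ⊕ 1 ⊕ 2 = 13.

13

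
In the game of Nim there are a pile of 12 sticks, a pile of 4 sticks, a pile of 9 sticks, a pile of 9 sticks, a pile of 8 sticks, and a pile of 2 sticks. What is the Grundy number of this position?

2

Bitwise XOR of the heap sizes:
  1100  (12)
  0100  (4)
  1001  (9)
  1001  (9)
  1000  (8)
  0010  (2)
  ----
  0010  (2)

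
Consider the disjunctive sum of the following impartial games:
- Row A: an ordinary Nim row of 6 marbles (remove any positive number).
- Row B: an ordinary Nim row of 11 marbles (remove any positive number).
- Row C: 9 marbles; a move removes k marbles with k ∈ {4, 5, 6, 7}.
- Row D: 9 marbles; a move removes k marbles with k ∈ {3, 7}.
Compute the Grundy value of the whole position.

14

Row A is a plain Nim row of size 6, so its Grundy value is 6.
Row B is a plain Nim row of size 11, so its Grundy value is 11.
For row C, compute g(0), g(1), … with moves {4, 5, 6, 7}:
k:     0  1  2  3  4  5  6  7  8  9
g(k):  0  0  0  0  1  1  1  1  2  2
So g(9) = 2.
For row D, compute g(0), g(1), … with moves {3, 7}:
k:     0  1  2  3  4  5  6  7  8  9
g(k):  0  0  0  1  1  1  0  2  2  1
So g(9) = 1.
By the Sprague-Grundy theorem, the Grundy value of a sum of independent games is the XOR of the component values.
Combined value = 6 ⊕ 11 ⊕ 2 ⊕ 1 = 14.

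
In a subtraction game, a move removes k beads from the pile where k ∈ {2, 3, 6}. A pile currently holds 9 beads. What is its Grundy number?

0

Build the Grundy sequence with g(k) = mex{g(k−s) : s ∈ {2, 3, 6}, s ≤ k}:
k:     0  1  2  3  4  5  6  7  8  9
g(k):  0  0  1  1  2  0  3  1  2  0
So g(9) = 0.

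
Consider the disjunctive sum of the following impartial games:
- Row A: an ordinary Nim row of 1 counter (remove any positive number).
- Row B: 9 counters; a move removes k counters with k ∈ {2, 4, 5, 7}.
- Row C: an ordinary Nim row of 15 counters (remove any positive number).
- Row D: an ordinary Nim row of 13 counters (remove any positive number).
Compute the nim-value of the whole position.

3

Row A is a plain Nim row of size 1, so its Grundy value is 1.
Build the Grundy sequence for row B with g(k) = mex{g(k−s) : s ∈ {2, 4, 5, 7}, s ≤ k}:
g(0) = mex{} = 0
g(1) = mex{} = 0
g(2) = mex{0} = 1
g(3) = mex{0} = 1
g(4) = mex{0,1} = 2
g(5) = mex{0,1} = 2
g(6) = mex{0,1,2} = 3
g(7) = mex{0,1,2} = 3
g(8) = mex{0,1,2,3} = 4
g(9) = mex{1,2,3} = 0
So g(9) = 0.
Row C is a plain Nim row of size 15, so its Grundy value is 15.
Row D is a plain Nim row of size 13, so its Grundy value is 13.
The value of a disjunctive sum is the nim-sum of the parts.
Combined value = 1 XOR 0 XOR 15 XOR 13 = 3.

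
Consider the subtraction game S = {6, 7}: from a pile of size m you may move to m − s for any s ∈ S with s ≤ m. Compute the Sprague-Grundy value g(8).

1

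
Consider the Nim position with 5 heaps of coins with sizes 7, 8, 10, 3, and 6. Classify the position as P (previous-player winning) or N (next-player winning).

Compute the nim-sum pairwise:
7 ^ 8 = 15
15 ^ 10 = 5
5 ^ 3 = 6
6 ^ 6 = 0
The nim-sum is 0, so this is a P-position: the player to move is in a losing position under optimal play.

P-position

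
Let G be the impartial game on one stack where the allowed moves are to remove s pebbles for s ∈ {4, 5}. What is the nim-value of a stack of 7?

1

Build the Grundy sequence with g(k) = mex{g(k−s) : s ∈ {4, 5}, s ≤ k}:
k:     0  1  2  3  4  5  6  7
g(k):  0  0  0  0  1  1  1  1
So g(7) = 1.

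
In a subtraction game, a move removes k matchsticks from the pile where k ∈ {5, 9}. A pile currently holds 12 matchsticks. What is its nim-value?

Grundy values for subtraction set {5, 9}:
g(0) = mex{} = 0
g(1) = mex{} = 0
g(2) = mex{} = 0
g(3) = mex{} = 0
g(4) = mex{} = 0
g(5) = mex{0} = 1
g(6) = mex{0} = 1
g(7) = mex{0} = 1
g(8) = mex{0} = 1
g(9) = mex{0} = 1
g(10) = mex{0,1} = 2
g(11) = mex{0,1} = 2
g(12) = mex{0,1} = 2
So g(12) = 2.

2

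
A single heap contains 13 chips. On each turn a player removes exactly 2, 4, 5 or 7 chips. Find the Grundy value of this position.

Build the Grundy sequence with g(k) = mex{g(k−s) : s ∈ {2, 4, 5, 7}, s ≤ k}:
k:     0  1  2  3  4  5  6  7  8  9 10 11 12 13
g(k):  0  0  1  1  2  2  3  3  4  0  0  1  1  2
So g(13) = 2.

2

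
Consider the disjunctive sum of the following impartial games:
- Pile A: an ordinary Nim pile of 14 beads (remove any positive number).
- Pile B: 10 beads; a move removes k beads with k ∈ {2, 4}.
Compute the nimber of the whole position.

Pile A is a plain Nim pile of size 14, so its Grundy value is 14.
For pile B, compute g(0), g(1), … with moves {2, 4}:
k:     0  1  2  3  4  5  6  7  8  9 10
g(k):  0  0  1  1  2  2  0  0  1  1  2
So g(10) = 2.
The value of a disjunctive sum is the nim-sum of the parts.
Combined value = 14 XOR 2 = 12.

12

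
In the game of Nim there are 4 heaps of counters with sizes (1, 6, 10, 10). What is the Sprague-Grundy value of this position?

7

Compute the nim-sum pairwise:
1 XOR 6 = 7
7 XOR 10 = 13
13 XOR 10 = 7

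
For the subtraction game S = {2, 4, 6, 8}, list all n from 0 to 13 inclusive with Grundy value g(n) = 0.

0, 1, 10, 11

Grundy values for subtraction set {2, 4, 6, 8}:
g(0) = mex{} = 0
g(1) = mex{} = 0
g(2) = mex{0} = 1
g(3) = mex{0} = 1
g(4) = mex{0,1} = 2
g(5) = mex{0,1} = 2
g(6) = mex{0,1,2} = 3
g(7) = mex{0,1,2} = 3
g(8) = mex{0,1,2,3} = 4
g(9) = mex{0,1,2,3} = 4
g(10) = mex{1,2,3,4} = 0
g(11) = mex{1,2,3,4} = 0
g(12) = mex{0,2,3,4} = 1
g(13) = mex{0,2,3,4} = 1
The P-positions (g = 0) in 0..13 are 0, 1, 10, 11.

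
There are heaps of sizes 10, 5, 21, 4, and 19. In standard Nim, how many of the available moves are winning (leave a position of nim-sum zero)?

Nim-sum: 10 ^ 5 ^ 21 ^ 4 ^ 19 = 13.
The overall nim-sum is X = 13. A heap of size p has a winning move iff p XOR X < p (reduce it to p XOR X).
  10: 10 XOR 13 = 7 < 10 — winning move (to 7).
  5: 5 XOR 13 = 8 ≥ 5 — no move.
  21: 21 XOR 13 = 24 ≥ 21 — no move.
  4: 4 XOR 13 = 9 ≥ 4 — no move.
  19: 19 XOR 13 = 30 ≥ 19 — no move.
That gives 1 winning move.

1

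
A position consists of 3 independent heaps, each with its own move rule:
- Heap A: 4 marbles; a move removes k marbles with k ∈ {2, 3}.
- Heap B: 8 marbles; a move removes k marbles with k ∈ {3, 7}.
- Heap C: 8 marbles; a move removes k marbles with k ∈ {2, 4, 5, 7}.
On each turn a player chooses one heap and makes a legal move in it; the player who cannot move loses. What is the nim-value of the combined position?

Grundy values for heap A (subtraction set {2, 3}):
k:     0  1  2  3  4
g(k):  0  0  1  1  2
So g(4) = 2.
Grundy values for heap B (subtraction set {3, 7}):
k:     0  1  2  3  4  5  6  7  8
g(k):  0  0  0  1  1  1  0  2  2
So g(8) = 2.
For heap C, compute g(0), g(1), … with moves {2, 4, 5, 7}:
g(0) = mex{} = 0
g(1) = mex{} = 0
g(2) = mex{0} = 1
g(3) = mex{0} = 1
g(4) = mex{0,1} = 2
g(5) = mex{0,1} = 2
g(6) = mex{0,1,2} = 3
g(7) = mex{0,1,2} = 3
g(8) = mex{0,1,2,3} = 4
So g(8) = 4.
By the Sprague-Grundy theorem, the Grundy value of a sum of independent games is the XOR of the component values.
Combined value = 2 XOR 2 XOR 4 = 4.

4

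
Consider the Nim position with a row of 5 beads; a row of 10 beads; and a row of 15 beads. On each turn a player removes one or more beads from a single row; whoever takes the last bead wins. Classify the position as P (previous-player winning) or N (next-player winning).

Compute the nim-sum pairwise:
5 ^ 10 = 15
15 ^ 15 = 0
The nim-sum is 0, so this is a P-position: the player to move is in a losing position under optimal play.

P-position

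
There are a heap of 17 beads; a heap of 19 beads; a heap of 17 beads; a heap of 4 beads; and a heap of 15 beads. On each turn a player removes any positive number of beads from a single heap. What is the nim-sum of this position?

Write each in binary and XOR column by column:
  10001  (17)
  10011  (19)
  10001  (17)
  00100  (4)
  01111  (15)
  -----
  11000  (24)

24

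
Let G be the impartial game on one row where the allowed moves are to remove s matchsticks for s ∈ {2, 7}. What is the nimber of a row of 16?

1

Compute g(0), g(1), … for moves {2, 7}:
k:     0  1  2  3  4  5  6  7  8  9 10 11 12 13 14 15 16
g(k):  0  0  1  1  0  0  1  1  2  0  0  1  1  0  0  1  1
So g(16) = 1.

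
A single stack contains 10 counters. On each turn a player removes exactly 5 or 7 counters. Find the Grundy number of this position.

2

Build the Grundy sequence with g(k) = mex{g(k−s) : s ∈ {5, 7}, s ≤ k}:
k:     0  1  2  3  4  5  6  7  8  9 10
g(k):  0  0  0  0  0  1  1  1  1  1  2
So g(10) = 2.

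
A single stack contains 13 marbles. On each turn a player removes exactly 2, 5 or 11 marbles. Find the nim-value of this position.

3

Compute g(0), g(1), … for moves {2, 5, 11}:
g(0) = mex{} = 0
g(1) = mex{} = 0
g(2) = mex{0} = 1
g(3) = mex{0} = 1
g(4) = mex{1} = 0
g(5) = mex{0,1} = 2
g(6) = mex{0} = 1
g(7) = mex{1,2} = 0
g(8) = mex{1} = 0
g(9) = mex{0} = 1
g(10) = mex{0,2} = 1
g(11) = mex{0,1} = 2
g(12) = mex{0,1} = 2
g(13) = mex{0,1,2} = 3
So g(13) = 3.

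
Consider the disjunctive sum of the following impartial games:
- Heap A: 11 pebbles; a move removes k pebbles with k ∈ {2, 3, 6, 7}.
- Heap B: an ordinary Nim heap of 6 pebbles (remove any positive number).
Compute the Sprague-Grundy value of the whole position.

For heap A, compute g(0), g(1), … with moves {2, 3, 6, 7}:
k:     0  1  2  3  4  5  6  7  8  9 10 11
g(k):  0  0  1  1  2  0  3  1  2  0  0  1
So g(11) = 1.
Heap B is a plain Nim heap of size 6, so its Grundy value is 6.
The value of a disjunctive sum is the nim-sum of the parts.
Combined value = 1 ⊕ 6 = 7.

7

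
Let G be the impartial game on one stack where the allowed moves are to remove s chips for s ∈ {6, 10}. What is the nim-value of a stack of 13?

2

Build the Grundy sequence with g(k) = mex{g(k−s) : s ∈ {6, 10}, s ≤ k}:
g(0) = mex{} = 0
g(1) = mex{} = 0
g(2) = mex{} = 0
g(3) = mex{} = 0
g(4) = mex{} = 0
g(5) = mex{} = 0
g(6) = mex{0} = 1
g(7) = mex{0} = 1
g(8) = mex{0} = 1
g(9) = mex{0} = 1
g(10) = mex{0} = 1
g(11) = mex{0} = 1
g(12) = mex{0,1} = 2
g(13) = mex{0,1} = 2
So g(13) = 2.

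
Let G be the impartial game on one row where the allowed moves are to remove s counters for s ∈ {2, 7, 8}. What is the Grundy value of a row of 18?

2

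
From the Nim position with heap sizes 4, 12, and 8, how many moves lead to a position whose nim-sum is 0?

Nim-sum: 4 XOR 12 XOR 8 = 0.
The nim-sum is already 0, so every move leaves a nonzero nim-sum — there are no winning moves.

0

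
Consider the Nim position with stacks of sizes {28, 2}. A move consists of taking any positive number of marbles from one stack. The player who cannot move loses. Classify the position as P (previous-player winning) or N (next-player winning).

Compute the nim-sum pairwise:
28 ^ 2 = 30
The nim-sum is 30 ≠ 0, so this is an N-position: the player to move can win.

N-position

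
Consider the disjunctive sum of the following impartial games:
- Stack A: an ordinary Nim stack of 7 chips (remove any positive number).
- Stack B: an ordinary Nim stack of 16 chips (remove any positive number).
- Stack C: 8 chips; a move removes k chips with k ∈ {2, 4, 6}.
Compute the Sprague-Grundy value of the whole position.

23

Stack A is a plain Nim stack of size 7, so its Grundy value is 7.
Stack B is a plain Nim stack of size 16, so its Grundy value is 16.
Build the Grundy sequence for stack C with g(k) = mex{g(k−s) : s ∈ {2, 4, 6}, s ≤ k}:
k:     0  1  2  3  4  5  6  7  8
g(k):  0  0  1  1  2  2  3  3  0
So g(8) = 0.
The value of a disjunctive sum is the nim-sum of the parts.
Combined value = 7 XOR 16 XOR 0 = 23.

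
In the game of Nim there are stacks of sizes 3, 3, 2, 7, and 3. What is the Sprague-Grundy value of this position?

Compute the nim-sum pairwise:
3 XOR 3 = 0
0 XOR 2 = 2
2 XOR 7 = 5
5 XOR 3 = 6

6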